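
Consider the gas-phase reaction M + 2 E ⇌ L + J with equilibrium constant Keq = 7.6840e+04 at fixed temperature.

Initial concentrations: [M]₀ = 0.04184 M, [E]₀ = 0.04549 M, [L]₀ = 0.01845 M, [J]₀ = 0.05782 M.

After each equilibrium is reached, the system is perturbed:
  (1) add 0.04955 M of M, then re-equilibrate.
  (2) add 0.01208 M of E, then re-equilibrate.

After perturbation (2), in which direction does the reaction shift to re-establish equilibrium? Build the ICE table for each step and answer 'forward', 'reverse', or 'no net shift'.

Q₀ = 12.32 vs Keq = 7.6840e+04 ⇒ Q<K, forward
Step 1:
                    M           E           L           J
  init        0.04184     0.04549     0.01845     0.05782
  Δ          -0.02202    -0.04403     0.02202     0.02202
  eq          0.01982    0.001456     0.04047     0.07984
  solve Keq expr → x = 0.02202; check Q = 7.6840e+04
Then add 0.04955 M of M.
Step 2:
                    M           E           L           J
  init        0.06937    0.001456     0.04047     0.07984
  Δ       -3.3555e-04 -6.7110e-04  3.3555e-04  3.3555e-04
  eq          0.06904  7.8527e-04      0.0408     0.08017
  solve Keq expr → x = 3.3555e-04; check Q = 7.6840e+04
Then add 0.01208 M of E.
Step 3:
                    M           E           L           J
  init        0.06904     0.01287      0.0408     0.08017
  Δ         -0.005977    -0.01195    0.005977    0.005977
  eq          0.06306  9.1196e-04     0.04678     0.08615
  solve Keq expr → x = 0.005977; check Q = 7.6840e+04

Direction: forward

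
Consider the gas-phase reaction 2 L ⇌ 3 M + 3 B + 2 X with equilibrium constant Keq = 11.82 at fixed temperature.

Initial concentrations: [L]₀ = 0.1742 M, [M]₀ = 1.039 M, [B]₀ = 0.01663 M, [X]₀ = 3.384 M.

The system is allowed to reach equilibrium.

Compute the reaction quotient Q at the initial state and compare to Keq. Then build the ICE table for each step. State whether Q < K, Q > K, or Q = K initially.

Q₀ = 0.001947 vs Keq = 11.82 ⇒ Q<K, forward
Step 1:
                    L           M           B           X
  init         0.1742       1.039     0.01663       3.384
  Δ          -0.09359      0.1404      0.1404     0.09359
  eq          0.08061       1.179       0.157       3.478
  solve Keq expr → x = 0.0468; check Q = 11.82

Q₀ = 0.001947; Q < K (proceeds forward)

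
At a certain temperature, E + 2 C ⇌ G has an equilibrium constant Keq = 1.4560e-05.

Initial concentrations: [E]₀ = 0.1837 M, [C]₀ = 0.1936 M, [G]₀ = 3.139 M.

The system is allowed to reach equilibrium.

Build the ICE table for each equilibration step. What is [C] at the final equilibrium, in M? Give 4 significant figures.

Q₀ = 455.9 vs Keq = 1.4560e-05 ⇒ Q>K, reverse
Step 1:
                   E          C          G
  init        0.1837     0.1936      3.139
  Δ            3.137      6.274     -3.137
  eq           3.321      6.468   0.002022
  solve Keq expr → x = -3.137; check Q = 1.4560e-05

[C]_eq = 6.468 M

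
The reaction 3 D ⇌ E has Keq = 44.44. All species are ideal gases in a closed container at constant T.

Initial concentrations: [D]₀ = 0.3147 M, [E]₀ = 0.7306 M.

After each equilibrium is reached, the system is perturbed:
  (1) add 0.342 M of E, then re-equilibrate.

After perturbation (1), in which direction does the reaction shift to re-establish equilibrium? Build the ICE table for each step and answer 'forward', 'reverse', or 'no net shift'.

Direction: reverse

Q₀ = 23.44 vs Keq = 44.44 ⇒ Q<K, forward
Step 1:
                   D          E
  init        0.3147     0.7306
  Δ          -0.0582     0.0194
  eq          0.2565       0.75
  solve Keq expr → x = 0.0194; check Q = 44.44
Then add 0.342 M of E.
Step 2:
                   D          E
  init        0.2565      1.092
  Δ          0.03323   -0.01108
  eq          0.2897      1.081
  solve Keq expr → x = -0.01108; check Q = 44.44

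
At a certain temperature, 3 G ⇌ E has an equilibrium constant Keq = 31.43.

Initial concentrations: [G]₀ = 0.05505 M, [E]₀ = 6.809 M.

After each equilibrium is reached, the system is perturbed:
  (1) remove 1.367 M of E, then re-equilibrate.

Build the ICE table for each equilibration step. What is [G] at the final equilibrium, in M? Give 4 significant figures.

[G]_eq = 0.5517 M

Q₀ = 4.0814e+04 vs Keq = 31.43 ⇒ Q>K, reverse
Step 1:
                   G          E
  init       0.05505      6.809
  Δ           0.5402    -0.1801
  eq          0.5953      6.629
  solve Keq expr → x = -0.1801; check Q = 31.43
Then remove 1.367 M of E.
Step 2:
                   G          E
  init        0.5953      5.262
  Δ          -0.0436    0.01453
  eq          0.5517      5.276
  solve Keq expr → x = 0.01453; check Q = 31.43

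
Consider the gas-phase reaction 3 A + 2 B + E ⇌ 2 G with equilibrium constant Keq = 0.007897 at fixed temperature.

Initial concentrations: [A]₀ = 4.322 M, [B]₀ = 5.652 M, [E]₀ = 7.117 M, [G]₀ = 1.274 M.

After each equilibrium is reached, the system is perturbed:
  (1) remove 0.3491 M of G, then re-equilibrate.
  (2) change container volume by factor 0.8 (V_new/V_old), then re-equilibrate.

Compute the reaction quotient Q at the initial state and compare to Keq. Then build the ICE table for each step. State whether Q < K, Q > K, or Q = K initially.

Q₀ = 8.8427e-05; Q < K (proceeds forward)

Q₀ = 8.8427e-05 vs Keq = 0.007897 ⇒ Q<K, forward
Step 1:
                  A         B         E         G
  init        4.322     5.652     7.117     1.274
  Δ          -2.251    -1.501   -0.7503     1.501
  eq          2.071     4.151     6.367     2.775
  solve Keq expr → x = 0.7503; check Q = 0.007897
Then remove 0.3491 M of G.
Step 2:
                  A         B         E         G
  init        2.071     4.151     6.367     2.425
  Δ         -0.1117  -0.07449  -0.03724   0.07449
  eq          1.959     4.077     6.329       2.5
  solve Keq expr → x = 0.03724; check Q = 0.007897
Then change container volume by factor 0.8 (V_new/V_old).
Step 3:
                  A         B         E         G
  init        2.449     5.096     7.912     3.125
  Δ         -0.4317   -0.2878   -0.1439    0.2878
  eq          2.018     4.808     7.768     3.413
  solve Keq expr → x = 0.1439; check Q = 0.007897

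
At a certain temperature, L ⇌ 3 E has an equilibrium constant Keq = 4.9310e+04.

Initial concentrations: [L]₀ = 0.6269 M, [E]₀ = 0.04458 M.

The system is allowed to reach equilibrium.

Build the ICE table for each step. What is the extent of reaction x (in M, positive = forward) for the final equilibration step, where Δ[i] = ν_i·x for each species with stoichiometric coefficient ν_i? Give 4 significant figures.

Q₀ = 1.4133e-04 vs Keq = 4.9310e+04 ⇒ Q<K, forward
Step 1:
                  L         E
  I          0.6269   0.04458
  C         -0.6268      1.88
  E       1.4463e-04     1.925
  solve Keq expr → x = 0.6268; check Q = 4.9310e+04

x = 0.6268 M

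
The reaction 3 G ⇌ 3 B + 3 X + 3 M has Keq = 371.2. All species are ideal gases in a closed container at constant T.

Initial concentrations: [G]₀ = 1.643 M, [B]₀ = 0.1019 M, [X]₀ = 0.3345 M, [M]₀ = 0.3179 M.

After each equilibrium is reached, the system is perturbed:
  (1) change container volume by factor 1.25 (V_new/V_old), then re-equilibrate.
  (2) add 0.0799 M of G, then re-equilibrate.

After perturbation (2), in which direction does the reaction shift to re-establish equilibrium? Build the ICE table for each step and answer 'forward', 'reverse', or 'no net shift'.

Q₀ = 2.8686e-07 vs Keq = 371.2 ⇒ Q<K, forward
Step 1:
                  G         B         X         M
  init        1.643    0.1019    0.3345    0.3179
  Δ          -1.211     1.211     1.211     1.211
  eq         0.4318     1.313     1.546     1.529
  solve Keq expr → x = 0.4037; check Q = 371.2
Then change container volume by factor 1.25 (V_new/V_old).
Step 2:
                  G         B         X         M
  init       0.3455      1.05     1.237     1.223
  Δ        -0.07731   0.07731   0.07731   0.07731
  eq         0.2681     1.128     1.314     1.301
  solve Keq expr → x = 0.02577; check Q = 371.2
Then add 0.0799 M of G.
Step 3:
                  G         B         X         M
  init        0.348     1.128     1.314     1.301
  Δ        -0.04775   0.04775   0.04775   0.04775
  eq         0.3003     1.176     1.362     1.348
  solve Keq expr → x = 0.01592; check Q = 371.2

Direction: forward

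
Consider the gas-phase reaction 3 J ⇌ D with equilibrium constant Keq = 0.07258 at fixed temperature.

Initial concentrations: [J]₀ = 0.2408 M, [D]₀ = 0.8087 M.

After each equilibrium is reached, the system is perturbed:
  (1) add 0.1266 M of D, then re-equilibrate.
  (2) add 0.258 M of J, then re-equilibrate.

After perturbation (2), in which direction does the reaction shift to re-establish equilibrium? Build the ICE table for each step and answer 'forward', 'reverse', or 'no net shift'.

Direction: forward

Q₀ = 57.92 vs Keq = 0.07258 ⇒ Q>K, reverse
Step 1:
                  J         D
  init       0.2408    0.8087
  Δ           1.423   -0.4744
  eq          1.664    0.3343
  solve Keq expr → x = -0.4744; check Q = 0.07258
Then add 0.1266 M of D.
Step 2:
                  J         D
  init        1.664    0.4609
  Δ          0.1287  -0.04289
  eq          1.793    0.4181
  solve Keq expr → x = -0.04289; check Q = 0.07258
Then add 0.258 M of J.
Step 3:
                  J         D
  init        2.051    0.4181
  Δ         -0.1772   0.05908
  eq          1.873    0.4771
  solve Keq expr → x = 0.05908; check Q = 0.07258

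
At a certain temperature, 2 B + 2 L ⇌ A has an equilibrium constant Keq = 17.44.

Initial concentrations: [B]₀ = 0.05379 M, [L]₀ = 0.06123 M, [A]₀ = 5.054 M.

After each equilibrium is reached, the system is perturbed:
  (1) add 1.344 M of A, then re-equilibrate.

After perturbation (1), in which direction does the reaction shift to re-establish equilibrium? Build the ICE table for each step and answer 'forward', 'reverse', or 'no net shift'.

Direction: reverse

Q₀ = 4.6591e+05 vs Keq = 17.44 ⇒ Q>K, reverse
Step 1:
                    B           L           A
  I           0.05379     0.06123       5.054
  C            0.6639      0.6639     -0.3319
  E            0.7176      0.7251       4.722
  solve Keq expr → x = -0.3319; check Q = 17.44
Then add 1.344 M of A.
Step 2:
                    B           L           A
  I            0.7176      0.7251       6.066
  C           0.04588     0.04588    -0.02294
  E            0.7635       0.771       6.043
  solve Keq expr → x = -0.02294; check Q = 17.44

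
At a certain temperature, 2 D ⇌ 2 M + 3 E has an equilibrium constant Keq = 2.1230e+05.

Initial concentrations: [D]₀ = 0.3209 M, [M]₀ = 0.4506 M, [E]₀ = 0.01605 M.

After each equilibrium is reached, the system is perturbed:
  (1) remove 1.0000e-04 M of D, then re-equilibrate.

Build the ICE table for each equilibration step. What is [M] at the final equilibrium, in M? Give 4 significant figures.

Q₀ = 8.1521e-06 vs Keq = 2.1230e+05 ⇒ Q<K, forward
Step 1:
                    D           M           E
  init         0.3209      0.4506     0.01605
  Δ           -0.3203      0.3203      0.4805
  eq       5.8538e-04      0.7709      0.4965
  solve Keq expr → x = 0.1602; check Q = 2.1230e+05
Then remove 1.0000e-04 M of D.
Step 2:
                    D           M           E
  init     4.8538e-04      0.7709      0.4965
  Δ        9.9660e-05 -9.9660e-05 -1.4949e-04
  eq       5.8504e-04      0.7708      0.4964
  solve Keq expr → x = -4.9830e-05; check Q = 2.1230e+05

[M]_eq = 0.7708 M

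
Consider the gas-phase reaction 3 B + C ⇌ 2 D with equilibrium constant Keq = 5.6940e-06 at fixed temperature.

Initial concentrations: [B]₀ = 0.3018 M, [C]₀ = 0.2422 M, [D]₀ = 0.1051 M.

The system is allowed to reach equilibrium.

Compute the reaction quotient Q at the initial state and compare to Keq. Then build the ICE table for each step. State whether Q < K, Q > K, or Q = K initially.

Q₀ = 1.659 vs Keq = 5.6940e-06 ⇒ Q>K, reverse
Step 1:
                  B         C         D
  init       0.3018    0.2422    0.1051
  Δ           0.157   0.05235   -0.1047
  eq         0.4588    0.2945 4.0252e-04
  solve Keq expr → x = -0.05235; check Q = 5.6940e-06

Q₀ = 1.659; Q > K (proceeds reverse)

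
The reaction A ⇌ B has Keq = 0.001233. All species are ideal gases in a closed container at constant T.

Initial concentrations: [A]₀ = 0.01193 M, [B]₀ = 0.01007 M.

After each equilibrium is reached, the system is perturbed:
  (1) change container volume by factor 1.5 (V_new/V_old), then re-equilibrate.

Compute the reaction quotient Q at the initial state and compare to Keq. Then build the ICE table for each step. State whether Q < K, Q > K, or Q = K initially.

Q₀ = 0.8441; Q > K (proceeds reverse)

Q₀ = 0.8441 vs Keq = 0.001233 ⇒ Q>K, reverse
Step 1:
                    A           B
  init        0.01193     0.01007
  Δ           0.01004    -0.01004
  eq          0.02197  2.7093e-05
  solve Keq expr → x = -0.01004; check Q = 0.001233
Then change container volume by factor 1.5 (V_new/V_old).
Step 2:
                    A           B
  init        0.01465  1.8062e-05
  Δ                 0           0
  eq          0.01465  1.8062e-05
  solve Keq expr → x = 0; check Q = 0.001233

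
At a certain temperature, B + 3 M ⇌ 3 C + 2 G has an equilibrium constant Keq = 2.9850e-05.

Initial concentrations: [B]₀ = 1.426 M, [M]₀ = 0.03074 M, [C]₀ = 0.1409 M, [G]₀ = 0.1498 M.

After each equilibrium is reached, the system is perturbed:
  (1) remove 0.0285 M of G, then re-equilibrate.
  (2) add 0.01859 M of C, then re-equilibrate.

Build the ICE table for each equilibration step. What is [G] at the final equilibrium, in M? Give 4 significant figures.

[G]_eq = 0.04319 M

Q₀ = 1.515 vs Keq = 2.9850e-05 ⇒ Q>K, reverse
Step 1:
                   B          M          C          G
  init         1.426    0.03074     0.1409     0.1498
  Δ           0.0375     0.1125    -0.1125   -0.07499
  eq           1.463     0.1432    0.02841    0.07481
  solve Keq expr → x = -0.0375; check Q = 2.9850e-05
Then remove 0.0285 M of G.
Step 2:
                   B          M          C          G
  init         1.463     0.1432    0.02841    0.04631
  Δ         -0.00222   -0.00666    0.00666    0.00444
  eq           1.461     0.1366    0.03507    0.05075
  solve Keq expr → x = 0.00222; check Q = 2.9850e-05
Then add 0.01859 M of C.
Step 3:
                   B          M          C          G
  init         1.461     0.1366    0.05366    0.05075
  Δ         0.003778    0.01133   -0.01133  -0.007556
  eq           1.465     0.1479    0.04233    0.04319
  solve Keq expr → x = -0.003778; check Q = 2.9850e-05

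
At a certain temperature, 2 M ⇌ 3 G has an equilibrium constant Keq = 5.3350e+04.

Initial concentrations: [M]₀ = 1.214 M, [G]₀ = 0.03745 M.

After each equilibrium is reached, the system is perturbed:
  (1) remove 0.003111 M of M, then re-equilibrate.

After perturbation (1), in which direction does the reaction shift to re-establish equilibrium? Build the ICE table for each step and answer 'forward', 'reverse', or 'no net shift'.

Q₀ = 3.5638e-05 vs Keq = 5.3350e+04 ⇒ Q<K, forward
Step 1:
                  M         G
  Initial     1.214   0.03745
  Change     -1.203     1.805
  Equil     0.01083     1.842
  solve Keq expr → x = 0.6016; check Q = 5.3350e+04
Then remove 0.003111 M of M.
Step 2:
                  M         G
  Initial  0.007714     1.842
  Change    0.00307 -0.004606
  Equil     0.01078     1.838
  solve Keq expr → x = -0.001535; check Q = 5.3350e+04

Direction: reverse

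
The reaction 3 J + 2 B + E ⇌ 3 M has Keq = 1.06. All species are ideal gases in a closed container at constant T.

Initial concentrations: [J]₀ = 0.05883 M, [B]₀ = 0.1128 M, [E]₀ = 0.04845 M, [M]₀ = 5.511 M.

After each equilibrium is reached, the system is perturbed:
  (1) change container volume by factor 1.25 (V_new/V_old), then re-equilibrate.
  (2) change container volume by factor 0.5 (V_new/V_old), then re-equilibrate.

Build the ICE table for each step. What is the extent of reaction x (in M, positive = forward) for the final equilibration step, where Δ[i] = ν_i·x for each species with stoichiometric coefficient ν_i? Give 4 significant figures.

Q₀ = 1.3335e+09 vs Keq = 1.06 ⇒ Q>K, reverse
Step 1:
                    J           B           E           M
  Initial     0.05883      0.1128     0.04845       5.511
  Change        2.322       1.548      0.7739      -2.322
  Equil         2.381       1.661      0.8224       3.189
  solve Keq expr → x = -0.7739; check Q = 1.06
Then change container volume by factor 1.25 (V_new/V_old).
Step 2:
                    J           B           E           M
  Initial       1.905       1.329      0.6579       2.551
  Change       0.1602      0.1068     0.05339     -0.1602
  Equil         2.065       1.435      0.7113       2.391
  solve Keq expr → x = -0.05339; check Q = 1.06
Then change container volume by factor 0.5 (V_new/V_old).
Step 3:
                    J           B           E           M
  Initial       4.129       2.871       1.423       4.782
  Change      -0.9505     -0.6337     -0.3168      0.9505
  Equil         3.179       2.237       1.106       5.733
  solve Keq expr → x = 0.3168; check Q = 1.06

x = 0.3168 M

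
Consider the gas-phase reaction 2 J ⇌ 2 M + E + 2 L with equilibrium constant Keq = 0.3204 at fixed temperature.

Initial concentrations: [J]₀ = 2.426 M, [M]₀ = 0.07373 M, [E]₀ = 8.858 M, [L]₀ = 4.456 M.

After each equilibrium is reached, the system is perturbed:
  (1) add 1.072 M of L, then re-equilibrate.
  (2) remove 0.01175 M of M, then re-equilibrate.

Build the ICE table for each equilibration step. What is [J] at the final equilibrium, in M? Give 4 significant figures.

Q₀ = 0.1625 vs Keq = 0.3204 ⇒ Q<K, forward
Step 1:
                  J         M         E         L
  init        2.426   0.07373     8.858     4.456
  Δ        -0.02791   0.02791   0.01395   0.02791
  eq          2.398    0.1016     8.872     4.484
  solve Keq expr → x = 0.01395; check Q = 0.3204
Then add 1.072 M of L.
Step 2:
                  J         M         E         L
  init        2.398    0.1016     8.872     5.556
  Δ         0.01865  -0.01865 -0.009325  -0.01865
  eq          2.417   0.08299     8.863     5.537
  solve Keq expr → x = -0.009325; check Q = 0.3204
Then remove 0.01175 M of M.
Step 3:
                  J         M         E         L
  init        2.417   0.07124     8.863     5.537
  Δ        -0.01117   0.01117  0.005587   0.01117
  eq          2.406   0.08241     8.868     5.548
  solve Keq expr → x = 0.005587; check Q = 0.3204

[J]_eq = 2.406 M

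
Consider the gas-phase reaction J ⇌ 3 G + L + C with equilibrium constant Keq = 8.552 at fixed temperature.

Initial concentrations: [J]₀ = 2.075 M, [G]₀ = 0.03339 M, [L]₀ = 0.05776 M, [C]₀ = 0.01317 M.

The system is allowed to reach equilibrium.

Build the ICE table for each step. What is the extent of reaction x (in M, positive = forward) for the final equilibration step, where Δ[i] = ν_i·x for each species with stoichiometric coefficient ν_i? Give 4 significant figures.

x = 0.8119 M

Q₀ = 1.3647e-08 vs Keq = 8.552 ⇒ Q<K, forward
Step 1:
                   J          G          L          C
  Initial      2.075    0.03339    0.05776    0.01317
  Change     -0.8119      2.436     0.8119     0.8119
  Equil        1.263      2.469     0.8697     0.8251
  solve Keq expr → x = 0.8119; check Q = 8.552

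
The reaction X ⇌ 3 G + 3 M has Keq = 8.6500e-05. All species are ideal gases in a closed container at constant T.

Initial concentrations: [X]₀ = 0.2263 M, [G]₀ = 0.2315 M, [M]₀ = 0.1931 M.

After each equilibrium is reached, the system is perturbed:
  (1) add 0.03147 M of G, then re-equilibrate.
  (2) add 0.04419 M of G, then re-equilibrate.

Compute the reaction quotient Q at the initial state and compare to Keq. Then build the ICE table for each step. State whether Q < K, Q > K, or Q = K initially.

Q₀ = 3.9474e-04; Q > K (proceeds reverse)

Q₀ = 3.9474e-04 vs Keq = 8.6500e-05 ⇒ Q>K, reverse
Step 1:
                  X         G         M
  init       0.2263    0.2315    0.1931
  Δ         0.01508  -0.04525  -0.04525
  eq         0.2414    0.1862    0.1478
  solve Keq expr → x = -0.01508; check Q = 8.6500e-05
Then add 0.03147 M of G.
Step 2:
                  X         G         M
  init       0.2414    0.2177    0.1478
  Δ        0.004244  -0.01273  -0.01273
  eq         0.2456     0.205    0.1351
  solve Keq expr → x = -0.004244; check Q = 8.6500e-05
Then add 0.04419 M of G.
Step 3:
                  X         G         M
  init       0.2456    0.2492    0.1351
  Δ        0.005223  -0.01567  -0.01567
  eq         0.2509    0.2335    0.1194
  solve Keq expr → x = -0.005223; check Q = 8.6500e-05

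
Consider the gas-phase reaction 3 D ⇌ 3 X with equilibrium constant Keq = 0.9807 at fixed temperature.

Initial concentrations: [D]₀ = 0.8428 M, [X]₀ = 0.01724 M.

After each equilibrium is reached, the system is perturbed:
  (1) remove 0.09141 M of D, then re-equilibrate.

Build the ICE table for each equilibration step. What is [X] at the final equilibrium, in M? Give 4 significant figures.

[X]_eq = 0.3831 M

Q₀ = 8.5593e-06 vs Keq = 0.9807 ⇒ Q<K, forward
Step 1:
                    D           X
  Initial      0.8428     0.01724
  Change      -0.4114      0.4114
  Equil        0.4314      0.4286
  solve Keq expr → x = 0.1371; check Q = 0.9807
Then remove 0.09141 M of D.
Step 2:
                    D           X
  Initial        0.34      0.4286
  Change      0.04556    -0.04556
  Equil        0.3856      0.3831
  solve Keq expr → x = -0.01519; check Q = 0.9807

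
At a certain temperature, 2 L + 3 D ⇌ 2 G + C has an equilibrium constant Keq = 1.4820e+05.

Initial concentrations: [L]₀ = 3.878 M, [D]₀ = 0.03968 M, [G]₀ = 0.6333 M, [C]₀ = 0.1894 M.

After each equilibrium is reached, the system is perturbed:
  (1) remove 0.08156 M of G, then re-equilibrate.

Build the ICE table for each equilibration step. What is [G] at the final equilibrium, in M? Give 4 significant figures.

[G]_eq = 0.5761 M

Q₀ = 80.85 vs Keq = 1.4820e+05 ⇒ Q<K, forward
Step 1:
                  L         D         G         C
  init        3.878   0.03968    0.6333    0.1894
  Δ        -0.02418  -0.03627   0.02418   0.01209
  eq          3.854  0.003408    0.6575    0.2015
  solve Keq expr → x = 0.01209; check Q = 1.4820e+05
Then remove 0.08156 M of G.
Step 2:
                  L         D         G         C
  init        3.854  0.003408    0.5759    0.2015
  Δ       -1.9114e-04 -2.8670e-04 1.9114e-04 9.5568e-05
  eq          3.854  0.003121    0.5761    0.2016
  solve Keq expr → x = 9.5568e-05; check Q = 1.4820e+05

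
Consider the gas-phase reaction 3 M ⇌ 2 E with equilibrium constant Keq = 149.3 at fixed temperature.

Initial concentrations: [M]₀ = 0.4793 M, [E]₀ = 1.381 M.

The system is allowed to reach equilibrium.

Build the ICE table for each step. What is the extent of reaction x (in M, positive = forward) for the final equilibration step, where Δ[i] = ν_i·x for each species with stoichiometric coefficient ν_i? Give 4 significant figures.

x = 0.07621 M

Q₀ = 17.32 vs Keq = 149.3 ⇒ Q<K, forward
Step 1:
                  M         E
  init       0.4793     1.381
  Δ         -0.2286    0.1524
  eq         0.2507     1.533
  solve Keq expr → x = 0.07621; check Q = 149.3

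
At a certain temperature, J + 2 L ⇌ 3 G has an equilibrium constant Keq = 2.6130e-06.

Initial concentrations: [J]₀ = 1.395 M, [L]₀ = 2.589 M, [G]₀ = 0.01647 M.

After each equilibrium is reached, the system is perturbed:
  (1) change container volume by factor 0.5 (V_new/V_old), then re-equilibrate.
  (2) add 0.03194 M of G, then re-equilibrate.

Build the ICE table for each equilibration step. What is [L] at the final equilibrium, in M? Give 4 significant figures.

Q₀ = 4.7780e-07 vs Keq = 2.6130e-06 ⇒ Q<K, forward
Step 1:
                  J         L         G
  Initial     1.395     2.589   0.01647
  Change  -0.004152 -0.008304   0.01246
  Equil       1.391     2.581   0.02893
  solve Keq expr → x = 0.004152; check Q = 2.6130e-06
Then change container volume by factor 0.5 (V_new/V_old).
Step 2:
                  J         L         G
  Initial     2.782     5.161   0.05785
  Change          0         0         0
  Equil       2.782     5.161   0.05785
  solve Keq expr → x = 0; check Q = 2.6130e-06
Then add 0.03194 M of G.
Step 3:
                  J         L         G
  Initial     2.782     5.161   0.08979
  Change    0.01057   0.02114  -0.03171
  Equil       2.792     5.183   0.05808
  solve Keq expr → x = -0.01057; check Q = 2.6130e-06

[L]_eq = 5.183 M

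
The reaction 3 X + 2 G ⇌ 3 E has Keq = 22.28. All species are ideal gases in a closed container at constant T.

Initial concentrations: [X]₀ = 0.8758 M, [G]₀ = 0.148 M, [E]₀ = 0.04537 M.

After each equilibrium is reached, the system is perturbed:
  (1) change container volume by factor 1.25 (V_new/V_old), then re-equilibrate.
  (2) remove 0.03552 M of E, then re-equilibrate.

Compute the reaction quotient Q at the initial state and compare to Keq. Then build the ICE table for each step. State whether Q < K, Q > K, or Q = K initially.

Q₀ = 0.006347 vs Keq = 22.28 ⇒ Q<K, forward
Step 1:
                   X          G          E
  I           0.8758      0.148    0.04537
  C          -0.1689    -0.1126     0.1689
  E           0.7069    0.03537     0.2143
  solve Keq expr → x = 0.05632; check Q = 22.28
Then change container volume by factor 1.25 (V_new/V_old).
Step 2:
                   X          G          E
  I           0.5655     0.0283     0.1715
  C         0.006672   0.004448  -0.006672
  E           0.5722    0.03274     0.1648
  solve Keq expr → x = -0.002224; check Q = 22.28
Then remove 0.03552 M of E.
Step 3:
                   X          G          E
  I           0.5722    0.03274     0.1293
  C        -0.009956  -0.006638   0.009956
  E           0.5622    0.02611     0.1392
  solve Keq expr → x = 0.003319; check Q = 22.28

Q₀ = 0.006347; Q < K (proceeds forward)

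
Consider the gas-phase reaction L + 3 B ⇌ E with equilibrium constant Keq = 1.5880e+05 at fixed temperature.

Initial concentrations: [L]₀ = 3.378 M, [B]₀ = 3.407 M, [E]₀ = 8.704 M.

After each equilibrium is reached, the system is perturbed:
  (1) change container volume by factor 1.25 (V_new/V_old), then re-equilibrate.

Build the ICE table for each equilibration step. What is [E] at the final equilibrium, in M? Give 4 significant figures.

[E]_eq = 7.862 M

Q₀ = 0.06515 vs Keq = 1.5880e+05 ⇒ Q<K, forward
Step 1:
                  L         B         E
  init        3.378     3.407     8.704
  Δ          -1.126    -3.377     1.126
  eq          2.252   0.03018      9.83
  solve Keq expr → x = 1.126; check Q = 1.5880e+05
Then change container volume by factor 1.25 (V_new/V_old).
Step 2:
                  L         B         E
  init        1.802   0.02414     7.864
  Δ        0.002007  0.006022 -0.002007
  eq          1.804   0.03016     7.862
  solve Keq expr → x = -0.002007; check Q = 1.5880e+05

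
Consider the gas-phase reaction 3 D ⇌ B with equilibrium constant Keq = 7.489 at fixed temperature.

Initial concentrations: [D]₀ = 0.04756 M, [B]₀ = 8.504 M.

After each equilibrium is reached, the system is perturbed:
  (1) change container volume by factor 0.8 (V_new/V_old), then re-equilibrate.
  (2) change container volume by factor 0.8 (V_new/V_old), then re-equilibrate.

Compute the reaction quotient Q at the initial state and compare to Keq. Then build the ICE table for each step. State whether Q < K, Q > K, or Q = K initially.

Q₀ = 7.9049e+04; Q > K (proceeds reverse)

Q₀ = 7.9049e+04 vs Keq = 7.489 ⇒ Q>K, reverse
Step 1:
                   D          B
  init       0.04756      8.504
  Δ           0.9822    -0.3274
  eq            1.03      8.177
  solve Keq expr → x = -0.3274; check Q = 7.489
Then change container volume by factor 0.8 (V_new/V_old).
Step 2:
                   D          B
  init         1.287      10.22
  Δ          -0.1758     0.0586
  eq           1.111      10.28
  solve Keq expr → x = 0.0586; check Q = 7.489
Then change container volume by factor 0.8 (V_new/V_old).
Step 3:
                   D          B
  init         1.389      12.85
  Δ          -0.1901    0.06335
  eq           1.199      12.91
  solve Keq expr → x = 0.06335; check Q = 7.489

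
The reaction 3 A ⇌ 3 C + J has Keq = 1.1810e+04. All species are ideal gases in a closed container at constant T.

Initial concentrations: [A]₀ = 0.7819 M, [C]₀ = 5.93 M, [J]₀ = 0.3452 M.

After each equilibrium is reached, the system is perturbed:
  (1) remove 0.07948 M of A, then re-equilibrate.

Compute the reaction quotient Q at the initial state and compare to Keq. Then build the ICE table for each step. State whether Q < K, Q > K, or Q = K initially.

Q₀ = 150.6; Q < K (proceeds forward)

Q₀ = 150.6 vs Keq = 1.1810e+04 ⇒ Q<K, forward
Step 1:
                  A         C         J
  init       0.7819      5.93    0.3452
  Δ         -0.5517    0.5517    0.1839
  eq         0.2302     6.482    0.5291
  solve Keq expr → x = 0.1839; check Q = 1.1810e+04
Then remove 0.07948 M of A.
Step 2:
                  A         C         J
  init       0.1507     6.482    0.5291
  Δ         0.07332  -0.07332  -0.02444
  eq          0.224     6.408    0.5047
  solve Keq expr → x = -0.02444; check Q = 1.1810e+04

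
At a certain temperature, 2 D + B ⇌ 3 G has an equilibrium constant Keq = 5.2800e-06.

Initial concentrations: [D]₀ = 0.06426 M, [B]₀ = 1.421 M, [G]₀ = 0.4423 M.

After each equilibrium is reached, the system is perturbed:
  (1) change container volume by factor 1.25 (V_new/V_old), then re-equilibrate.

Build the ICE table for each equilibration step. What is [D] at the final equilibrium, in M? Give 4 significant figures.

[D]_eq = 0.2819 M

Q₀ = 14.75 vs Keq = 5.2800e-06 ⇒ Q>K, reverse
Step 1:
                    D           B           G
  Initial     0.06426       1.421      0.4423
  Change       0.2881      0.1441     -0.4322
  Equil        0.3524       1.565     0.01009
  solve Keq expr → x = -0.1441; check Q = 5.2800e-06
Then change container volume by factor 1.25 (V_new/V_old).
Step 2:
                    D           B           G
  Initial      0.2819       1.252    0.008069
  Change            0           0           0
  Equil        0.2819       1.252    0.008069
  solve Keq expr → x = 0; check Q = 5.2800e-06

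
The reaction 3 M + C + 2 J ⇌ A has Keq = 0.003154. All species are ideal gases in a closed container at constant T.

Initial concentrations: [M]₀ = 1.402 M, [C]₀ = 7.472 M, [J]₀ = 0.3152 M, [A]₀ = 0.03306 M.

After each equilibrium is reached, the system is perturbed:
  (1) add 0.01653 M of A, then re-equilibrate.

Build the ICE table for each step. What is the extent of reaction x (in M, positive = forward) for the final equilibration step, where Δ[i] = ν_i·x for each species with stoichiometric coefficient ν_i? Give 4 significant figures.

Q₀ = 0.01616 vs Keq = 0.003154 ⇒ Q>K, reverse
Step 1:
                    M           C           J           A
  init          1.402       7.472      0.3152     0.03306
  Δ           0.06962     0.02321     0.04642    -0.02321
  eq            1.472       7.495      0.3616    0.009852
  solve Keq expr → x = -0.02321; check Q = 0.003154
Then add 0.01653 M of A.
Step 2:
                    M           C           J           A
  init          1.472       7.495      0.3616     0.02638
  Δ           0.04179     0.01393     0.02786    -0.01393
  eq            1.513       7.509      0.3895     0.01245
  solve Keq expr → x = -0.01393; check Q = 0.003154

x = -0.01393 M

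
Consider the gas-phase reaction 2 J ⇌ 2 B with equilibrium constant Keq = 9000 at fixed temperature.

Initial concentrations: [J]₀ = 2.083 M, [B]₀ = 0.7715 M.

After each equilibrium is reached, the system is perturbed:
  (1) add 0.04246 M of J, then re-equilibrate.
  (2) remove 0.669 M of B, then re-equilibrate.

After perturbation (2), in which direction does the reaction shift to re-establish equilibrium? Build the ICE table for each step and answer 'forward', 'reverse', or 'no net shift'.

Direction: forward

Q₀ = 0.1372 vs Keq = 9000 ⇒ Q<K, forward
Step 1:
                  J         B
  init        2.083    0.7715
  Δ          -2.053     2.053
  eq        0.02978     2.825
  solve Keq expr → x = 1.027; check Q = 9000
Then add 0.04246 M of J.
Step 2:
                  J         B
  init      0.07224     2.825
  Δ        -0.04202   0.04202
  eq        0.03022     2.867
  solve Keq expr → x = 0.02101; check Q = 9000
Then remove 0.669 M of B.
Step 3:
                  J         B
  init      0.03022     2.198
  Δ       -0.006978  0.006978
  eq        0.02324     2.205
  solve Keq expr → x = 0.003489; check Q = 9000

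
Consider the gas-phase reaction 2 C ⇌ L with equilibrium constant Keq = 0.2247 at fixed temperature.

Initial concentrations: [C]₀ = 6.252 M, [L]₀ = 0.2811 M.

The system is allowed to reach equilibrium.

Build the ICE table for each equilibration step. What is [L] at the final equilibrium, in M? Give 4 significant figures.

Q₀ = 0.007192 vs Keq = 0.2247 ⇒ Q<K, forward
Step 1:
                  C         L
  Initial     6.252    0.2811
  Change     -3.315     1.657
  Equil       2.937     1.939
  solve Keq expr → x = 1.657; check Q = 0.2247

[L]_eq = 1.939 M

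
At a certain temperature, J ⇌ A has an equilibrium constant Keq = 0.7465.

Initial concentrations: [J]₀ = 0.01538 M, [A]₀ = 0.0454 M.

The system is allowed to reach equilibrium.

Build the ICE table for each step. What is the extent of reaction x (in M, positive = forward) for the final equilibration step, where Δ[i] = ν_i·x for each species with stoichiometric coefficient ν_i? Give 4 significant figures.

Q₀ = 2.952 vs Keq = 0.7465 ⇒ Q>K, reverse
Step 1:
                    J           A
  Initial     0.01538      0.0454
  Change      0.01942    -0.01942
  Equil        0.0348     0.02598
  solve Keq expr → x = -0.01942; check Q = 0.7465

x = -0.01942 M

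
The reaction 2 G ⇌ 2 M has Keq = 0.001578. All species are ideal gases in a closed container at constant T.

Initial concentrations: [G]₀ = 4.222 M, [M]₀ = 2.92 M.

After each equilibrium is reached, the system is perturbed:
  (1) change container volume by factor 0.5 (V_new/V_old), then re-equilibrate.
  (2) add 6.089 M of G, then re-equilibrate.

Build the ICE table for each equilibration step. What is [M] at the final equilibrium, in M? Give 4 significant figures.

[M]_eq = 0.7784 M

Q₀ = 0.4783 vs Keq = 0.001578 ⇒ Q>K, reverse
Step 1:
                    G           M
  Initial       4.222        2.92
  Change        2.647      -2.647
  Equil         6.869      0.2729
  solve Keq expr → x = -1.324; check Q = 0.001578
Then change container volume by factor 0.5 (V_new/V_old).
Step 2:
                    G           M
  Initial       13.74      0.5457
  Change            0           0
  Equil         13.74      0.5457
  solve Keq expr → x = 0; check Q = 0.001578
Then add 6.089 M of G.
Step 3:
                    G           M
  Initial       19.83      0.5457
  Change      -0.2326      0.2326
  Equil         19.59      0.7784
  solve Keq expr → x = 0.1163; check Q = 0.001578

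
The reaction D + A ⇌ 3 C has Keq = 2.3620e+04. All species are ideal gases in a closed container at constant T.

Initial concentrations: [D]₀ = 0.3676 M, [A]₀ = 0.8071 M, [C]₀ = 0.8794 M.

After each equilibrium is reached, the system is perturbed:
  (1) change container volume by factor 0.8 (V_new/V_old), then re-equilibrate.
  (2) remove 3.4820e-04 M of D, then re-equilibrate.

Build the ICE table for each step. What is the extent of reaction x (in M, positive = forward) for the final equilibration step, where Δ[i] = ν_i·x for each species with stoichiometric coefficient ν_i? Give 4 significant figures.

x = -3.4600e-04 M

Q₀ = 2.292 vs Keq = 2.3620e+04 ⇒ Q<K, forward
Step 1:
                   D          A          C
  I           0.3676     0.8071     0.8794
  C          -0.3669    -0.3669      1.101
  E       7.4644e-04     0.4402       1.98
  solve Keq expr → x = 0.3669; check Q = 2.3620e+04
Then change container volume by factor 0.8 (V_new/V_old).
Step 2:
                   D          A          C
  I       9.3305e-04     0.5503      2.475
  C       2.3179e-04 2.3179e-04 -6.9537e-04
  E         0.001165     0.5505      2.474
  solve Keq expr → x = -2.3179e-04; check Q = 2.3620e+04
Then remove 3.4820e-04 M of D.
Step 3:
                   D          A          C
  I       8.1664e-04     0.5505      2.474
  C       3.4600e-04 3.4600e-04  -0.001038
  E         0.001163     0.5509      2.473
  solve Keq expr → x = -3.4600e-04; check Q = 2.3620e+04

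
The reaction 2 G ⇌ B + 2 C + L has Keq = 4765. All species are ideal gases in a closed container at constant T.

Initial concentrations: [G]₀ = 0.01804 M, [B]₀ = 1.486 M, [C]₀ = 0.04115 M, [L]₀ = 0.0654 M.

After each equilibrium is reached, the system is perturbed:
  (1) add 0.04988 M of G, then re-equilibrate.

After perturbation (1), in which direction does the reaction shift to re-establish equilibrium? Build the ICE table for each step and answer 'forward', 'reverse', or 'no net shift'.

Q₀ = 0.5057 vs Keq = 4765 ⇒ Q<K, forward
Step 1:
                    G           B           C           L
  Initial     0.01804       1.486     0.04115      0.0654
  Change     -0.01776    0.008878     0.01776    0.008878
  Equil    2.8435e-04       1.495     0.05891     0.07428
  solve Keq expr → x = 0.008878; check Q = 4765
Then add 0.04988 M of G.
Step 2:
                    G           B           C           L
  Initial     0.05016       1.495     0.05891     0.07428
  Change     -0.04955     0.02478     0.04955     0.02478
  Equil    6.0961e-04        1.52      0.1085     0.09906
  solve Keq expr → x = 0.02478; check Q = 4765

Direction: forward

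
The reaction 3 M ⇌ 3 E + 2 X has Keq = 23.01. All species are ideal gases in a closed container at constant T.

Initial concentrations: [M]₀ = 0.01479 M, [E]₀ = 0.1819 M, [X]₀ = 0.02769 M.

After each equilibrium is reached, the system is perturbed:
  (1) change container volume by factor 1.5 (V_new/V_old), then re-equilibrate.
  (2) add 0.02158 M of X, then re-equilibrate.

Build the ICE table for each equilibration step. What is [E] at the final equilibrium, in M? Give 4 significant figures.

Q₀ = 1.426 vs Keq = 23.01 ⇒ Q<K, forward
Step 1:
                   M          E          X
  I          0.01479     0.1819    0.02769
  C        -0.007927   0.007927   0.005285
  E         0.006863     0.1898    0.03297
  solve Keq expr → x = 0.002642; check Q = 23.01
Then change container volume by factor 1.5 (V_new/V_old).
Step 2:
                   M          E          X
  I         0.004575     0.1266    0.02198
  C       -9.8662e-04 9.8662e-04 6.5775e-04
  E         0.003589     0.1275    0.02264
  solve Keq expr → x = 3.2887e-04; check Q = 23.01
Then add 0.02158 M of X.
Step 3:
                   M          E          X
  I         0.003589     0.1275    0.04422
  C         0.001836  -0.001836  -0.001224
  E         0.005424     0.1257      0.043
  solve Keq expr → x = -6.1184e-04; check Q = 23.01

[E]_eq = 0.1257 M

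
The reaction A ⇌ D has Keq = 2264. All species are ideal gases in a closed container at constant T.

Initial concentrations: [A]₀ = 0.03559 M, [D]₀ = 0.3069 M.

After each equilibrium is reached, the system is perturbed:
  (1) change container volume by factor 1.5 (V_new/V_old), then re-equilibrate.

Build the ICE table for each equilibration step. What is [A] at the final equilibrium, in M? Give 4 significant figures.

Q₀ = 8.623 vs Keq = 2264 ⇒ Q<K, forward
Step 1:
                    A           D
  init        0.03559      0.3069
  Δ          -0.03544     0.03544
  eq       1.5121e-04      0.3423
  solve Keq expr → x = 0.03544; check Q = 2264
Then change container volume by factor 1.5 (V_new/V_old).
Step 2:
                    A           D
  init     1.0081e-04      0.2282
  Δ                 0           0
  eq       1.0081e-04      0.2282
  solve Keq expr → x = 0; check Q = 2264

[A]_eq = 1.0081e-04 M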